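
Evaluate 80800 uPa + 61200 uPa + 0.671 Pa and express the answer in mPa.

813 mPa

In mPa:
  80800 uPa = 80800 × 10^-3 mPa = 80.8
  61200 uPa = 61200 × 10^-3 mPa = 61.2
  0.671 Pa = 0.671 × 10^3 mPa = 671
Sum: 80.8 + 61.2 + 671 = 813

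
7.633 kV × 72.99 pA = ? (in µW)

0.55713267 µW

7.633e3 × 72.99e-12 = 557.13267e-9 W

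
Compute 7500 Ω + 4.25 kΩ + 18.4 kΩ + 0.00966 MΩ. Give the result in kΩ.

In kΩ:
  7500 Ω = 7500 × 10⁻³ kΩ = 7.5
  4.25 kΩ → 4.25
  18.4 kΩ → 18.4
  0.00966 MΩ = 0.00966 × 10³ kΩ = 9.66
Sum: 7.5 + 4.25 + 18.4 + 9.66 = 39.81

39.81 kΩ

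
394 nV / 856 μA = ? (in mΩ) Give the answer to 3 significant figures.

0.460 mΩ

(394e-9) / (856e-6) = 0.46028e-3 Ω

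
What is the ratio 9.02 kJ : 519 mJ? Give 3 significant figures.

17400

(9.02 × 10³) / (519 × 10⁻³) = 0.01738 × 10⁶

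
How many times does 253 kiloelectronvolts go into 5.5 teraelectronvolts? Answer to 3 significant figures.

21700000

(5.5e12) / (253e3) = 0.02174e9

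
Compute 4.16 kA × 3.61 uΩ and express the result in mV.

15.0176 mV

4.16e3 × 3.61e-6 = 15.0176e-3 V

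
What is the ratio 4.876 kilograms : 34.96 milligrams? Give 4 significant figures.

139500

(4.876 × 10^3) / (34.96 × 10^-3) = 0.13947 × 10^6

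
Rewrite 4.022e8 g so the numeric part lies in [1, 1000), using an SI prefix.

= 402.2e6 g; 1e6 is mega.

402.2 Mg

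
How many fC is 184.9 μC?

micro = 10^-6, femto = 10^-15; factor is 10^9.
184.9 × 10^9 = 184900000000

184900000000 fC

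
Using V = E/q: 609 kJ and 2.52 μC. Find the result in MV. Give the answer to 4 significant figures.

(609e3) / (2.52e-6) = 241.667e9 V

241700 MV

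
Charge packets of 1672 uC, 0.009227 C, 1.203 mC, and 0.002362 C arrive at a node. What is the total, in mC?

In mC:
  1672 uC = 1672 × 10^-3 mC = 1.672
  0.009227 C = 0.009227 × 10^3 mC = 9.227
  1.203 mC → 1.203
  0.002362 C = 0.002362 × 10^3 mC = 2.362
Sum: 1.672 + 9.227 + 1.203 + 2.362 = 14.464

14.464 mC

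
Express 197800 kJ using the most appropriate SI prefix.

197.8 MJ

= 197.8 × 10⁶ J; 10⁶ is mega.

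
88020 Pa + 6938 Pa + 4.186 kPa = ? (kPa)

99.144 kPa

In kPa:
  88020 Pa = 88020e-3 kPa = 88.02
  6938 Pa = 6938e-3 kPa = 6.938
  4.186 kPa → 4.186
Sum: 88.02 + 6.938 + 4.186 = 99.144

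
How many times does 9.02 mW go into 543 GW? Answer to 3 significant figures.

(543 × 10⁹) / (9.02 × 10⁻³) = 60.2 × 10¹²

60200000000000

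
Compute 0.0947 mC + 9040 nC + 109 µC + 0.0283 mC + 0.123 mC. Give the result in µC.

364.04 µC

In µC:
  0.0947 mC = 0.0947 × 10^3 µC = 94.7
  9040 nC = 9040 × 10^-3 µC = 9.04
  109 µC → 109
  0.0283 mC = 0.0283 × 10^3 µC = 28.3
  0.123 mC = 0.123 × 10^3 µC = 123
Sum: 94.7 + 9.04 + 109 + 28.3 + 123 = 364.04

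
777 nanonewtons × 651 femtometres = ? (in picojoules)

777 × 10⁻⁹ × 651 × 10⁻¹⁵ = 505827 × 10⁻²⁴ J

0.000000505827 picojoules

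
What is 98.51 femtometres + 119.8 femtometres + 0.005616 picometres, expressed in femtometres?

223.926 femtometres

In femtometres:
  98.51 femtometres → 98.51
  119.8 femtometres → 119.8
  0.005616 picometres = 0.005616 × 10^3 femtometres = 5.616
Sum: 98.51 + 119.8 + 5.616 = 223.926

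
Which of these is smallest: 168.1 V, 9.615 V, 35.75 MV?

168.1 V = 168.1 V
9.615 V = 9.615 V
35.75 MV = 35750000 V

9.615 V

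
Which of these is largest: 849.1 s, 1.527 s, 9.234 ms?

849.1 s

849.1 s = 849.1 s
1.527 s = 1.527 s
9.234 ms = 0.009234 s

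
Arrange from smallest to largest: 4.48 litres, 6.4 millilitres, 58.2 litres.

6.4 millilitres < 4.48 litres < 58.2 litres

4.48 litres = 4.48 litres
6.4 millilitres = 0.0064 litres
58.2 litres = 58.2 litres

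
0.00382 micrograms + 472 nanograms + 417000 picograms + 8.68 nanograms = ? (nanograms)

In nanograms:
  0.00382 micrograms = 0.00382 × 10^3 nanograms = 3.82
  472 nanograms → 472
  417000 picograms = 417000 × 10^-3 nanograms = 417
  8.68 nanograms → 8.68
Sum: 3.82 + 472 + 417 + 8.68 = 901.5

901.5 nanograms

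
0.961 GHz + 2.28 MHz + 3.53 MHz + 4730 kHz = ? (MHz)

971.54 MHz

In MHz:
  0.961 GHz = 0.961 × 10³ MHz = 961
  2.28 MHz → 2.28
  3.53 MHz → 3.53
  4730 kHz = 4730 × 10⁻³ MHz = 4.73
Sum: 961 + 2.28 + 3.53 + 4.73 = 971.54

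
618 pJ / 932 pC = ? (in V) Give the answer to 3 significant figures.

(618 × 10^-12) / (932 × 10^-12) = 0.66309 V

0.663 V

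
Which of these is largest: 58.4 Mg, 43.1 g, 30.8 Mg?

58.4 Mg = 58400000 g
43.1 g = 43.1 g
30.8 Mg = 30800000 g

58.4 Mg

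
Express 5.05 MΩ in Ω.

5050000 Ω

mega = 10^6, (no prefix) = 10^0; factor is 10^6.
5.05 × 10^6 = 5050000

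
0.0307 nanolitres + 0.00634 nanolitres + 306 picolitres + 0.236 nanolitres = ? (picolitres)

In picolitres:
  0.0307 nanolitres = 0.0307e3 picolitres = 30.7
  0.00634 nanolitres = 0.00634e3 picolitres = 6.34
  306 picolitres → 306
  0.236 nanolitres = 0.236e3 picolitres = 236
Sum: 30.7 + 6.34 + 306 + 236 = 579.04

579.04 picolitres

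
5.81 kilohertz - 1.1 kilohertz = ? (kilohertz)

In kilohertz:
  5.81 kilohertz → 5.81
  1.1 kilohertz → 1.1
Difference: 5.81 - 1.1 = 4.71

4.71 kilohertz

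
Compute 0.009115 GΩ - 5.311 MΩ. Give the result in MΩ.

3.804 MΩ

In MΩ:
  0.009115 GΩ = 0.009115e3 MΩ = 9.115
  5.311 MΩ → 5.311
Difference: 9.115 - 5.311 = 3.804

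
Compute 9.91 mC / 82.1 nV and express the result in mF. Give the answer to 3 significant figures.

(9.91 × 10⁻³) / (82.1 × 10⁻⁹) = 0.12071 × 10⁶ F

121000000 mF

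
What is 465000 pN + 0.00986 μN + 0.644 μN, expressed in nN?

1118.86 nN

In nN:
  465000 pN = 465000 × 10⁻³ nN = 465
  0.00986 μN = 0.00986 × 10³ nN = 9.86
  0.644 μN = 0.644 × 10³ nN = 644
Sum: 465 + 9.86 + 644 = 1118.86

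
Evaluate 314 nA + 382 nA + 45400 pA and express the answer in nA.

In nA:
  314 nA → 314
  382 nA → 382
  45400 pA = 45400 × 10^-3 nA = 45.4
Sum: 314 + 382 + 45.4 = 741.4

741.4 nA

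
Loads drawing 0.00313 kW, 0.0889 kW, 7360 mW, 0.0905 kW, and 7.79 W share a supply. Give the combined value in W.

197.68 W

In W:
  0.00313 kW = 0.00313e3 W = 3.13
  0.0889 kW = 0.0889e3 W = 88.9
  7360 mW = 7360e-3 W = 7.36
  0.0905 kW = 0.0905e3 W = 90.5
  7.79 W → 7.79
Sum: 3.13 + 88.9 + 7.36 + 90.5 + 7.79 = 197.68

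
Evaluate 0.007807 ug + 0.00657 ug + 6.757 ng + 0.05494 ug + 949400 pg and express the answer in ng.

In ng:
  0.007807 ug = 0.007807 × 10^3 ng = 7.807
  0.00657 ug = 0.00657 × 10^3 ng = 6.57
  6.757 ng → 6.757
  0.05494 ug = 0.05494 × 10^3 ng = 54.94
  949400 pg = 949400 × 10^-3 ng = 949.4
Sum: 7.807 + 6.57 + 6.757 + 54.94 + 949.4 = 1025.474

1025.474 ng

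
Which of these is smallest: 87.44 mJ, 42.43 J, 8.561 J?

87.44 mJ

87.44 mJ = 0.08744 J
42.43 J = 42.43 J
8.561 J = 8.561 J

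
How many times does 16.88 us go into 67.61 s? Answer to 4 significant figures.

(67.61) / (16.88e-6) = 4.0053e6

4005000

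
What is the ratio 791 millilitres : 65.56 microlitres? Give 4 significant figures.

12070

(791 × 10⁻³) / (65.56 × 10⁻⁶) = 12.065 × 10³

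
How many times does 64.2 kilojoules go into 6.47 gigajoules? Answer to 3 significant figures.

(6.47 × 10^9) / (64.2 × 10^3) = 0.1008 × 10^6

101000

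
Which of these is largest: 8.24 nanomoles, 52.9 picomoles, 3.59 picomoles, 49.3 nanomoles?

49.3 nanomoles

8.24 nanomoles = 0.00000000824 moles
52.9 picomoles = 0.0000000000529 moles
3.59 picomoles = 0.00000000000359 moles
49.3 nanomoles = 0.0000000493 moles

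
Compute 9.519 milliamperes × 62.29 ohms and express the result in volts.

0.59293851 volts

9.519e-3 × 62.29 = 592.93851e-3 V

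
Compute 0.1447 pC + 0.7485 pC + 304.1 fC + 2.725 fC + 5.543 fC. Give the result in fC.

In fC:
  0.1447 pC = 0.1447 × 10^3 fC = 144.7
  0.7485 pC = 0.7485 × 10^3 fC = 748.5
  304.1 fC → 304.1
  2.725 fC → 2.725
  5.543 fC → 5.543
Sum: 144.7 + 748.5 + 304.1 + 2.725 + 5.543 = 1205.568

1205.568 fC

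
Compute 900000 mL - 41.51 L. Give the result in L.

In L:
  900000 mL = 900000 × 10^-3 L = 900
  41.51 L → 41.51
Difference: 900 - 41.51 = 858.49

858.49 L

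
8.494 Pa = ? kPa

(no prefix) = 10^0, kilo = 10^3; factor is 10^-3.
8.494 × 10^-3 = 0.008494

0.008494 kPa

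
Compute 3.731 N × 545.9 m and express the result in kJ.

2.0367529 kJ

3.731 × 545.9 = 2036.7529 J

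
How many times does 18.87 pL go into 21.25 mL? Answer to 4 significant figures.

1126000000

(21.25 × 10^-3) / (18.87 × 10^-12) = 1.1261 × 10^9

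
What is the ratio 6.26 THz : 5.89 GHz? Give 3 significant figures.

(6.26 × 10^12) / (5.89 × 10^9) = 1.063 × 10^3

1060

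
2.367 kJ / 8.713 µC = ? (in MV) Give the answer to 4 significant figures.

(2.367e3) / (8.713e-6) = 0.271663e9 V

271.7 MV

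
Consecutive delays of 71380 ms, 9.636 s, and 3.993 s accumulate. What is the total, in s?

85.009 s

In s:
  71380 ms = 71380 × 10⁻³ s = 71.38
  9.636 s → 9.636
  3.993 s → 3.993
Sum: 71.38 + 9.636 + 3.993 = 85.009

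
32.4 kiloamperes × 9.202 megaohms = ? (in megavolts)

298144.8 megavolts

32.4 × 10^3 × 9.202 × 10^6 = 298.1448 × 10^9 V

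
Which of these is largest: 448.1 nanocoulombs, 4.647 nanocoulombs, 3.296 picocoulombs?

448.1 nanocoulombs

448.1 nanocoulombs = 0.0000004481 coulombs
4.647 nanocoulombs = 0.000000004647 coulombs
3.296 picocoulombs = 0.000000000003296 coulombs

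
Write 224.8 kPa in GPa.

kilo = 10³, giga = 10⁹; factor is 10⁻⁶.
224.8 × 10⁻⁶ = 0.0002248

0.0002248 GPa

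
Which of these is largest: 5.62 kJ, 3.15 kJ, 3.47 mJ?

5.62 kJ = 5620 J
3.15 kJ = 3150 J
3.47 mJ = 0.00347 J

5.62 kJ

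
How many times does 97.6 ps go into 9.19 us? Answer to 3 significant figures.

(9.19 × 10^-6) / (97.6 × 10^-12) = 0.09416 × 10^6

94200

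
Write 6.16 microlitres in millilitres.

0.00616 millilitres

micro = 1e-6, milli = 1e-3; factor is 1e-3.
6.16 × 1e-3 = 0.00616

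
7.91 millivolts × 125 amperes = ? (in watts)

7.91e-3 × 125 = 988.75e-3 W

0.98875 watts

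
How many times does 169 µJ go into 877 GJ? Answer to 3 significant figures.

(877e9) / (169e-6) = 5.189e15

5190000000000000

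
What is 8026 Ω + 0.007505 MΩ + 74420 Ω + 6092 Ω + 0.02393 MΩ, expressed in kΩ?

In kΩ:
  8026 Ω = 8026 × 10^-3 kΩ = 8.026
  0.007505 MΩ = 0.007505 × 10^3 kΩ = 7.505
  74420 Ω = 74420 × 10^-3 kΩ = 74.42
  6092 Ω = 6092 × 10^-3 kΩ = 6.092
  0.02393 MΩ = 0.02393 × 10^3 kΩ = 23.93
Sum: 8.026 + 7.505 + 74.42 + 6.092 + 23.93 = 119.973

119.973 kΩ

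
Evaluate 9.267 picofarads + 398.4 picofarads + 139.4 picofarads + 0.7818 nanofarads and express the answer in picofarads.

In picofarads:
  9.267 picofarads → 9.267
  398.4 picofarads → 398.4
  139.4 picofarads → 139.4
  0.7818 nanofarads = 0.7818 × 10^3 picofarads = 781.8
Sum: 9.267 + 398.4 + 139.4 + 781.8 = 1328.867

1328.867 picofarads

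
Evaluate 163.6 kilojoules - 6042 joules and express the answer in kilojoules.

157.558 kilojoules

In kilojoules:
  163.6 kilojoules → 163.6
  6042 joules = 6042e-3 kilojoules = 6.042
Difference: 163.6 - 6.042 = 157.558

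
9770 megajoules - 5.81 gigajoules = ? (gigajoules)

In gigajoules:
  9770 megajoules = 9770 × 10⁻³ gigajoules = 9.77
  5.81 gigajoules → 5.81
Difference: 9.77 - 5.81 = 3.96

3.96 gigajoules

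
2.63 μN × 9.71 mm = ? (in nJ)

2.63e-6 × 9.71e-3 = 25.5373e-9 J

25.5373 nJ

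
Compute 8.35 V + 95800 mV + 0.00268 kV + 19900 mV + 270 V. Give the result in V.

396.73 V

In V:
  8.35 V → 8.35
  95800 mV = 95800 × 10⁻³ V = 95.8
  0.00268 kV = 0.00268 × 10³ V = 2.68
  19900 mV = 19900 × 10⁻³ V = 19.9
  270 V → 270
Sum: 8.35 + 95.8 + 2.68 + 19.9 + 270 = 396.73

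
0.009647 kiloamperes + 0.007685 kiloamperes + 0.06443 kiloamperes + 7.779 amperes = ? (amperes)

89.541 amperes

In amperes:
  0.009647 kiloamperes = 0.009647 × 10³ amperes = 9.647
  0.007685 kiloamperes = 0.007685 × 10³ amperes = 7.685
  0.06443 kiloamperes = 0.06443 × 10³ amperes = 64.43
  7.779 amperes → 7.779
Sum: 9.647 + 7.685 + 64.43 + 7.779 = 89.541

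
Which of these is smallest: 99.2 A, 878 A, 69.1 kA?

99.2 A

99.2 A = 99.2 A
878 A = 878 A
69.1 kA = 69100 A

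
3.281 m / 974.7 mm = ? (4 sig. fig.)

(3.281) / (974.7 × 10⁻³) = 0.0033662 × 10³

3.366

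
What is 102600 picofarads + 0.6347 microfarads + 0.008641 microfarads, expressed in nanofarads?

745.941 nanofarads

In nanofarads:
  102600 picofarads = 102600 × 10^-3 nanofarads = 102.6
  0.6347 microfarads = 0.6347 × 10^3 nanofarads = 634.7
  0.008641 microfarads = 0.008641 × 10^3 nanofarads = 8.641
Sum: 102.6 + 634.7 + 8.641 = 745.941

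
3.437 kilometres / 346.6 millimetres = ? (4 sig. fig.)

(3.437 × 10³) / (346.6 × 10⁻³) = 0.0099163 × 10⁶

9916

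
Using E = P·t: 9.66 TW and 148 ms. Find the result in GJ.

9.66 × 10¹² × 148 × 10⁻³ = 1429.68 × 10⁹ J

1429.68 GJ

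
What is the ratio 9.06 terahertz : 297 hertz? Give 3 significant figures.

(9.06e12) / (297) = 0.03051e12

30500000000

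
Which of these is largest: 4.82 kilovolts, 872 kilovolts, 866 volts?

4.82 kilovolts = 4820 volts
872 kilovolts = 872000 volts
866 volts = 866 volts

872 kilovolts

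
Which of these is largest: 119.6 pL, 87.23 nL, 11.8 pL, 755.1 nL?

755.1 nL

119.6 pL = 0.0000000001196 L
87.23 nL = 0.00000008723 L
11.8 pL = 0.0000000000118 L
755.1 nL = 0.0000007551 L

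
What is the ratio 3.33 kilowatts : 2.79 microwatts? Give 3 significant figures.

(3.33e3) / (2.79e-6) = 1.194e9

1190000000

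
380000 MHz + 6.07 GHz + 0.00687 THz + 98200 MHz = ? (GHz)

In GHz:
  380000 MHz = 380000 × 10⁻³ GHz = 380
  6.07 GHz → 6.07
  0.00687 THz = 0.00687 × 10³ GHz = 6.87
  98200 MHz = 98200 × 10⁻³ GHz = 98.2
Sum: 380 + 6.07 + 6.87 + 98.2 = 491.14

491.14 GHz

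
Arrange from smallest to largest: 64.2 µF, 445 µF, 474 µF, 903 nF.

64.2 µF = 0.0000642 F
445 µF = 0.000445 F
474 µF = 0.000474 F
903 nF = 0.000000903 F

903 nF < 64.2 µF < 445 µF < 474 µF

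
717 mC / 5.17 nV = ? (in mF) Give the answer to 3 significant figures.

(717 × 10⁻³) / (5.17 × 10⁻⁹) = 138.68 × 10⁶ F

139000000000 mF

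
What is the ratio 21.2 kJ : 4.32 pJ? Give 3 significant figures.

4910000000000000

(21.2 × 10^3) / (4.32 × 10^-12) = 4.907 × 10^15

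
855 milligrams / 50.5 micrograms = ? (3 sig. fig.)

(855 × 10⁻³) / (50.5 × 10⁻⁶) = 16.93 × 10³

16900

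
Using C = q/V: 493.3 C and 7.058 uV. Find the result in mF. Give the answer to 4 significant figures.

69890000000 mF

(493.3) / (7.058e-6) = 69.8923e6 F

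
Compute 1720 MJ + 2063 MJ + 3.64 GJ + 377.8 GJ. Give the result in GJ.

In GJ:
  1720 MJ = 1720 × 10⁻³ GJ = 1.72
  2063 MJ = 2063 × 10⁻³ GJ = 2.063
  3.64 GJ → 3.64
  377.8 GJ → 377.8
Sum: 1.72 + 2.063 + 3.64 + 377.8 = 385.223

385.223 GJ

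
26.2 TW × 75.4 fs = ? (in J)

26.2 × 10^12 × 75.4 × 10^-15 = 1975.48 × 10^-3 J

1.97548 J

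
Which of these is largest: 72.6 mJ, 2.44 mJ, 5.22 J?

5.22 J

72.6 mJ = 0.0726 J
2.44 mJ = 0.00244 J
5.22 J = 5.22 J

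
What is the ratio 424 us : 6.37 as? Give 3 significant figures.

(424 × 10⁻⁶) / (6.37 × 10⁻¹⁸) = 66.56 × 10¹²

66600000000000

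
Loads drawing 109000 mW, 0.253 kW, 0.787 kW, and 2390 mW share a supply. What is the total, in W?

1151.39 W

In W:
  109000 mW = 109000 × 10⁻³ W = 109
  0.253 kW = 0.253 × 10³ W = 253
  0.787 kW = 0.787 × 10³ W = 787
  2390 mW = 2390 × 10⁻³ W = 2.39
Sum: 109 + 253 + 787 + 2.39 = 1151.39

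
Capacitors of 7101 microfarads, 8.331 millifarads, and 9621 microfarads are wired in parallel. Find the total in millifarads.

In millifarads:
  7101 microfarads = 7101 × 10⁻³ millifarads = 7.101
  8.331 millifarads → 8.331
  9621 microfarads = 9621 × 10⁻³ millifarads = 9.621
Sum: 7.101 + 8.331 + 9.621 = 25.053

25.053 millifarads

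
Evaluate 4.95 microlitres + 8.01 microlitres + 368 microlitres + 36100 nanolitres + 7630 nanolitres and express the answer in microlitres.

In microlitres:
  4.95 microlitres → 4.95
  8.01 microlitres → 8.01
  368 microlitres → 368
  36100 nanolitres = 36100e-3 microlitres = 36.1
  7630 nanolitres = 7630e-3 microlitres = 7.63
Sum: 4.95 + 8.01 + 368 + 36.1 + 7.63 = 424.69

424.69 microlitres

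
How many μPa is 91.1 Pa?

91100000 μPa

(no prefix) = 10^0, micro = 10^-6; factor is 10^6.
91.1 × 10^6 = 91100000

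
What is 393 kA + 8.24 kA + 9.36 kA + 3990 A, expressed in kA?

In kA:
  393 kA → 393
  8.24 kA → 8.24
  9.36 kA → 9.36
  3990 A = 3990 × 10^-3 kA = 3.99
Sum: 393 + 8.24 + 9.36 + 3.99 = 414.59

414.59 kA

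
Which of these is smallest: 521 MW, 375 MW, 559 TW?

375 MW

521 MW = 521000000 W
375 MW = 375000000 W
559 TW = 559000000000000 W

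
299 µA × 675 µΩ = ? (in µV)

299e-6 × 675e-6 = 201825e-12 V

0.201825 µV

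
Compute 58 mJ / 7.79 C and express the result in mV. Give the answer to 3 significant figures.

7.45 mV

(58e-3) / (7.79) = 7.4454e-3 V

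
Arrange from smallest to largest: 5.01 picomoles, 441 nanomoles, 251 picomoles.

5.01 picomoles = 0.00000000000501 moles
441 nanomoles = 0.000000441 moles
251 picomoles = 0.000000000251 moles

5.01 picomoles < 251 picomoles < 441 nanomoles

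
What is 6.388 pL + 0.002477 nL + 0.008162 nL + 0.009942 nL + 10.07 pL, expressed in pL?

In pL:
  6.388 pL → 6.388
  0.002477 nL = 0.002477e3 pL = 2.477
  0.008162 nL = 0.008162e3 pL = 8.162
  0.009942 nL = 0.009942e3 pL = 9.942
  10.07 pL → 10.07
Sum: 6.388 + 2.477 + 8.162 + 9.942 + 10.07 = 37.039

37.039 pL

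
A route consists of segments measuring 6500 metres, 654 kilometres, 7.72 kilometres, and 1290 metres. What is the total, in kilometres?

In kilometres:
  6500 metres = 6500e-3 kilometres = 6.5
  654 kilometres → 654
  7.72 kilometres → 7.72
  1290 metres = 1290e-3 kilometres = 1.29
Sum: 6.5 + 654 + 7.72 + 1.29 = 669.51

669.51 kilometres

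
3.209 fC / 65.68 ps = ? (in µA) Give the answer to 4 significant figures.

(3.209 × 10^-15) / (65.68 × 10^-12) = 0.0488581 × 10^-3 A

48.86 µA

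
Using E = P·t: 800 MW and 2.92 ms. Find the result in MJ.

800e6 × 2.92e-3 = 2336e3 J

2.336 MJ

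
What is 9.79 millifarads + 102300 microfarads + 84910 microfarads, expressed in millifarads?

197 millifarads

In millifarads:
  9.79 millifarads → 9.79
  102300 microfarads = 102300e-3 millifarads = 102.3
  84910 microfarads = 84910e-3 millifarads = 84.91
Sum: 9.79 + 102.3 + 84.91 = 197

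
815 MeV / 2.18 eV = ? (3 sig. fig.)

(815 × 10^6) / (2.18) = 373.9 × 10^6

374000000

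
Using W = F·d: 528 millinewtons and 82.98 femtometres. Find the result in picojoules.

528e-3 × 82.98e-15 = 43813.44e-18 J

0.04381344 picojoules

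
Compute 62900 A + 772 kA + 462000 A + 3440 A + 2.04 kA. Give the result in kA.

In kA:
  62900 A = 62900 × 10^-3 kA = 62.9
  772 kA → 772
  462000 A = 462000 × 10^-3 kA = 462
  3440 A = 3440 × 10^-3 kA = 3.44
  2.04 kA → 2.04
Sum: 62.9 + 772 + 462 + 3.44 + 2.04 = 1302.38

1302.38 kA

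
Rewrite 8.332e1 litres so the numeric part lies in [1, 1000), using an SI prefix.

= 83.32 litres; mantissa already in [1, 1000).

83.32 litres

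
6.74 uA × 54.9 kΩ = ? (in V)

6.74 × 10^-6 × 54.9 × 10^3 = 370.026 × 10^-3 V

0.370026 V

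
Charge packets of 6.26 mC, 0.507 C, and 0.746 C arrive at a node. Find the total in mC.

1259.26 mC

In mC:
  6.26 mC → 6.26
  0.507 C = 0.507e3 mC = 507
  0.746 C = 0.746e3 mC = 746
Sum: 6.26 + 507 + 746 = 1259.26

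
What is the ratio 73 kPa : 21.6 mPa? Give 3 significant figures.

(73 × 10³) / (21.6 × 10⁻³) = 3.38 × 10⁶

3380000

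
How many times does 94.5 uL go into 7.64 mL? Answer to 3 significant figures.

80.8

(7.64 × 10⁻³) / (94.5 × 10⁻⁶) = 0.08085 × 10³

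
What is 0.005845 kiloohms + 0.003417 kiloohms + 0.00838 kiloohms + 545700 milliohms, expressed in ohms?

In ohms:
  0.005845 kiloohms = 0.005845 × 10³ ohms = 5.845
  0.003417 kiloohms = 0.003417 × 10³ ohms = 3.417
  0.00838 kiloohms = 0.00838 × 10³ ohms = 8.38
  545700 milliohms = 545700 × 10⁻³ ohms = 545.7
Sum: 5.845 + 3.417 + 8.38 + 545.7 = 563.342

563.342 ohms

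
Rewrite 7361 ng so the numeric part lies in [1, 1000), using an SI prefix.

= 7.361 × 10^-6 g; 10^-6 is micro.

7.361 ug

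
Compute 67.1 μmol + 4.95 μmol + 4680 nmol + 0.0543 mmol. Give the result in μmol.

In μmol:
  67.1 μmol → 67.1
  4.95 μmol → 4.95
  4680 nmol = 4680 × 10^-3 μmol = 4.68
  0.0543 mmol = 0.0543 × 10^3 μmol = 54.3
Sum: 67.1 + 4.95 + 4.68 + 54.3 = 131.03

131.03 μmol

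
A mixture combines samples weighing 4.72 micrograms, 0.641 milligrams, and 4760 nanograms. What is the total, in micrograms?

650.48 micrograms

In micrograms:
  4.72 micrograms → 4.72
  0.641 milligrams = 0.641 × 10³ micrograms = 641
  4760 nanograms = 4760 × 10⁻³ micrograms = 4.76
Sum: 4.72 + 641 + 4.76 = 650.48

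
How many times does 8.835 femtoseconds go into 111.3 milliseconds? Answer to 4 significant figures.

(111.3 × 10^-3) / (8.835 × 10^-15) = 12.598 × 10^12

12600000000000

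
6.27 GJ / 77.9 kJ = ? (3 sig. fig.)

80500

(6.27 × 10⁹) / (77.9 × 10³) = 0.08049 × 10⁶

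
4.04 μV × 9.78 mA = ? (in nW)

4.04 × 10⁻⁶ × 9.78 × 10⁻³ = 39.5112 × 10⁻⁹ W

39.5112 nW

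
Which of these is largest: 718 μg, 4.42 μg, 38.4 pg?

718 μg

718 μg = 0.000718 g
4.42 μg = 0.00000442 g
38.4 pg = 0.0000000000384 g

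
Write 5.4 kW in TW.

0.0000000054 TW

kilo = 10^3, tera = 10^12; factor is 10^-9.
5.4 × 10^-9 = 0.0000000054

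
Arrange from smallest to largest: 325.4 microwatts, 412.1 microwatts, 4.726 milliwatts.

325.4 microwatts = 0.0003254 watts
412.1 microwatts = 0.0004121 watts
4.726 milliwatts = 0.004726 watts

325.4 microwatts < 412.1 microwatts < 4.726 milliwatts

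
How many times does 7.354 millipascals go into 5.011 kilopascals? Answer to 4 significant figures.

(5.011 × 10³) / (7.354 × 10⁻³) = 0.6814 × 10⁶

681400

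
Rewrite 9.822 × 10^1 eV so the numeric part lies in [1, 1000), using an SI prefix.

= 98.22 eV; mantissa already in [1, 1000).

98.22 eV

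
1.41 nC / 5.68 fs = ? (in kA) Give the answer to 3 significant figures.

(1.41 × 10^-9) / (5.68 × 10^-15) = 0.24824 × 10^6 A

248 kA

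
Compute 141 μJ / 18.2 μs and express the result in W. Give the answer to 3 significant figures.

(141 × 10^-6) / (18.2 × 10^-6) = 7.7473 W

7.75 W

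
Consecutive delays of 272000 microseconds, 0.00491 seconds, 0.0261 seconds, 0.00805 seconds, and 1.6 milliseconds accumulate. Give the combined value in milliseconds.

312.66 milliseconds

In milliseconds:
  272000 microseconds = 272000 × 10^-3 milliseconds = 272
  0.00491 seconds = 0.00491 × 10^3 milliseconds = 4.91
  0.0261 seconds = 0.0261 × 10^3 milliseconds = 26.1
  0.00805 seconds = 0.00805 × 10^3 milliseconds = 8.05
  1.6 milliseconds → 1.6
Sum: 272 + 4.91 + 26.1 + 8.05 + 1.6 = 312.66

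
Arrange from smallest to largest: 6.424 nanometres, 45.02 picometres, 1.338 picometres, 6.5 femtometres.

6.5 femtometres < 1.338 picometres < 45.02 picometres < 6.424 nanometres

6.424 nanometres = 0.000000006424 metres
45.02 picometres = 0.00000000004502 metres
1.338 picometres = 0.000000000001338 metres
6.5 femtometres = 0.0000000000000065 metres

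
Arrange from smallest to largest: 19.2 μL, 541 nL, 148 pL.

19.2 μL = 0.0000192 L
541 nL = 0.000000541 L
148 pL = 0.000000000148 L

148 pL < 541 nL < 19.2 μL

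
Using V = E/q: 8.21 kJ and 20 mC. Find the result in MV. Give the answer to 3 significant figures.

(8.21 × 10³) / (20 × 10⁻³) = 0.4105 × 10⁶ V

0.410 MV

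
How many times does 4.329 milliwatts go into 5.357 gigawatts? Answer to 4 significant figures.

1237000000000

(5.357e9) / (4.329e-3) = 1.2375e12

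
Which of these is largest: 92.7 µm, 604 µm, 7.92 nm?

92.7 µm = 0.0000927 m
604 µm = 0.000604 m
7.92 nm = 0.00000000792 m

604 µm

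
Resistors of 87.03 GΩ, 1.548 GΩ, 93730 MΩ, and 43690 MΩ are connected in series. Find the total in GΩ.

In GΩ:
  87.03 GΩ → 87.03
  1.548 GΩ → 1.548
  93730 MΩ = 93730 × 10⁻³ GΩ = 93.73
  43690 MΩ = 43690 × 10⁻³ GΩ = 43.69
Sum: 87.03 + 1.548 + 93.73 + 43.69 = 225.998

225.998 GΩ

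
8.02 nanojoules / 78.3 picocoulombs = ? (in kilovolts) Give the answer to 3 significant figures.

(8.02e-9) / (78.3e-12) = 0.10243e3 V

0.102 kilovolts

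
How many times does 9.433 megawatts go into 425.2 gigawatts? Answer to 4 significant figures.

45080

(425.2 × 10^9) / (9.433 × 10^6) = 45.076 × 10^3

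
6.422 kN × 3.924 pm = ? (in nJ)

25.199928 nJ

6.422 × 10^3 × 3.924 × 10^-12 = 25.199928 × 10^-9 J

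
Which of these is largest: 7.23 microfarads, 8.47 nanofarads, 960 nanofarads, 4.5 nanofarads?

7.23 microfarads

7.23 microfarads = 0.00000723 farads
8.47 nanofarads = 0.00000000847 farads
960 nanofarads = 0.00000096 farads
4.5 nanofarads = 0.0000000045 farads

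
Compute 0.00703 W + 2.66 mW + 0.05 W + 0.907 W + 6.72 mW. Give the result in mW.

In mW:
  0.00703 W = 0.00703 × 10^3 mW = 7.03
  2.66 mW → 2.66
  0.05 W = 0.05 × 10^3 mW = 50
  0.907 W = 0.907 × 10^3 mW = 907
  6.72 mW → 6.72
Sum: 7.03 + 2.66 + 50 + 907 + 6.72 = 973.41

973.41 mW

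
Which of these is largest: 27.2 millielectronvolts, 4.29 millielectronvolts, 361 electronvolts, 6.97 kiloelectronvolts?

27.2 millielectronvolts = 0.0272 electronvolts
4.29 millielectronvolts = 0.00429 electronvolts
361 electronvolts = 361 electronvolts
6.97 kiloelectronvolts = 6970 electronvolts

6.97 kiloelectronvolts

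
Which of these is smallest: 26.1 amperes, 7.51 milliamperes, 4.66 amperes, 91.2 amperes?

26.1 amperes = 26.1 amperes
7.51 milliamperes = 0.00751 amperes
4.66 amperes = 4.66 amperes
91.2 amperes = 91.2 amperes

7.51 milliamperes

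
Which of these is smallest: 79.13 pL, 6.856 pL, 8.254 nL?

6.856 pL

79.13 pL = 0.00000000007913 L
6.856 pL = 0.000000000006856 L
8.254 nL = 0.000000008254 L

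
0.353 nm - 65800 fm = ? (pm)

In pm:
  0.353 nm = 0.353 × 10³ pm = 353
  65800 fm = 65800 × 10⁻³ pm = 65.8
Difference: 353 - 65.8 = 287.2

287.2 pm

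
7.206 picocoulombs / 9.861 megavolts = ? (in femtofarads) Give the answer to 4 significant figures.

(7.206 × 10^-12) / (9.861 × 10^6) = 0.730758 × 10^-18 F

0.0007308 femtofarads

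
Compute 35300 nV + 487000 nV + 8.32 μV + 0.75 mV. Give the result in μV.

1280.62 μV

In μV:
  35300 nV = 35300e-3 μV = 35.3
  487000 nV = 487000e-3 μV = 487
  8.32 μV → 8.32
  0.75 mV = 0.75e3 μV = 750
Sum: 35.3 + 487 + 8.32 + 750 = 1280.62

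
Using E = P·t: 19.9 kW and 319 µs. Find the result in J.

19.9 × 10^3 × 319 × 10^-6 = 6348.1 × 10^-3 J

6.3481 J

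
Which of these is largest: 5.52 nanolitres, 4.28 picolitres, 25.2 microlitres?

5.52 nanolitres = 0.00000000552 litres
4.28 picolitres = 0.00000000000428 litres
25.2 microlitres = 0.0000252 litres

25.2 microlitres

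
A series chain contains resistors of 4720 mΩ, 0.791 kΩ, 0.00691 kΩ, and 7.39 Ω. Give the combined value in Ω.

In Ω:
  4720 mΩ = 4720 × 10^-3 Ω = 4.72
  0.791 kΩ = 0.791 × 10^3 Ω = 791
  0.00691 kΩ = 0.00691 × 10^3 Ω = 6.91
  7.39 Ω → 7.39
Sum: 4.72 + 791 + 6.91 + 7.39 = 810.02

810.02 Ω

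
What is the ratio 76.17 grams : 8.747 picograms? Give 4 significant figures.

(76.17) / (8.747e-12) = 8.7081e12

8708000000000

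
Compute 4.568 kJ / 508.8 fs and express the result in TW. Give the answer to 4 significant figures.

8978 TW

(4.568 × 10^3) / (508.8 × 10^-15) = 0.00897799 × 10^18 W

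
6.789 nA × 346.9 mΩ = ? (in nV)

2.3551041 nV

6.789 × 10^-9 × 346.9 × 10^-3 = 2355.1041 × 10^-12 V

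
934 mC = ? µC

milli = 1e-3, micro = 1e-6; factor is 1e3.
934 × 1e3 = 934000

934000 µC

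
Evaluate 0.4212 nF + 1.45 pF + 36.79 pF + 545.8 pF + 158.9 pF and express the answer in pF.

1164.14 pF

In pF:
  0.4212 nF = 0.4212e3 pF = 421.2
  1.45 pF → 1.45
  36.79 pF → 36.79
  545.8 pF → 545.8
  158.9 pF → 158.9
Sum: 421.2 + 1.45 + 36.79 + 545.8 + 158.9 = 1164.14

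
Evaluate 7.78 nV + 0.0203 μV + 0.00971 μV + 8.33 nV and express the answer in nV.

46.12 nV

In nV:
  7.78 nV → 7.78
  0.0203 μV = 0.0203e3 nV = 20.3
  0.00971 μV = 0.00971e3 nV = 9.71
  8.33 nV → 8.33
Sum: 7.78 + 20.3 + 9.71 + 8.33 = 46.12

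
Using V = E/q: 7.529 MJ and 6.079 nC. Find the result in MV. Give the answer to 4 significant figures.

1239000000 MV

(7.529 × 10⁶) / (6.079 × 10⁻⁹) = 1.23853 × 10¹⁵ V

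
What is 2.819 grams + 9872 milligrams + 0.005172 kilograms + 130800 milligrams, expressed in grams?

148.663 grams

In grams:
  2.819 grams → 2.819
  9872 milligrams = 9872e-3 grams = 9.872
  0.005172 kilograms = 0.005172e3 grams = 5.172
  130800 milligrams = 130800e-3 grams = 130.8
Sum: 2.819 + 9.872 + 5.172 + 130.8 = 148.663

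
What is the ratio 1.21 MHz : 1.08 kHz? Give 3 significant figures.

1120

(1.21 × 10⁶) / (1.08 × 10³) = 1.12 × 10³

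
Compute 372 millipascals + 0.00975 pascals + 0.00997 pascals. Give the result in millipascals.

391.72 millipascals

In millipascals:
  372 millipascals → 372
  0.00975 pascals = 0.00975 × 10^3 millipascals = 9.75
  0.00997 pascals = 0.00997 × 10^3 millipascals = 9.97
Sum: 372 + 9.75 + 9.97 = 391.72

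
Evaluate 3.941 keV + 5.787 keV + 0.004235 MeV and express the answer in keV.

13.963 keV

In keV:
  3.941 keV → 3.941
  5.787 keV → 5.787
  0.004235 MeV = 0.004235e3 keV = 4.235
Sum: 3.941 + 5.787 + 4.235 = 13.963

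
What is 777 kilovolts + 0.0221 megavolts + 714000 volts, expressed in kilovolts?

In kilovolts:
  777 kilovolts → 777
  0.0221 megavolts = 0.0221 × 10³ kilovolts = 22.1
  714000 volts = 714000 × 10⁻³ kilovolts = 714
Sum: 777 + 22.1 + 714 = 1513.1

1513.1 kilovolts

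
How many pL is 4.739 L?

(no prefix) = 1e0, pico = 1e-12; factor is 1e12.
4.739 × 1e12 = 4739000000000

4739000000000 pL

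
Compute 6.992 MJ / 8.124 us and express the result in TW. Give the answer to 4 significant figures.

0.8607 TW

(6.992 × 10^6) / (8.124 × 10^-6) = 0.86066 × 10^12 W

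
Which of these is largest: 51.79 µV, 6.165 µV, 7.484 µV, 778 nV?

51.79 µV

51.79 µV = 0.00005179 V
6.165 µV = 0.000006165 V
7.484 µV = 0.000007484 V
778 nV = 0.000000778 V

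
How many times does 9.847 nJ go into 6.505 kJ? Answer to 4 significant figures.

660600000000

(6.505 × 10³) / (9.847 × 10⁻⁹) = 0.66061 × 10¹²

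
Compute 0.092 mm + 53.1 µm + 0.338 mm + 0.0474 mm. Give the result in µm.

530.5 µm

In µm:
  0.092 mm = 0.092 × 10^3 µm = 92
  53.1 µm → 53.1
  0.338 mm = 0.338 × 10^3 µm = 338
  0.0474 mm = 0.0474 × 10^3 µm = 47.4
Sum: 92 + 53.1 + 338 + 47.4 = 530.5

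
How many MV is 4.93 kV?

0.00493 MV

kilo = 1e3, mega = 1e6; factor is 1e-3.
4.93 × 1e-3 = 0.00493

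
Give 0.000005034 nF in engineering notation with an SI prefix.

= 5.034 × 10⁻¹⁵ F; 10⁻¹⁵ is femto.

5.034 fF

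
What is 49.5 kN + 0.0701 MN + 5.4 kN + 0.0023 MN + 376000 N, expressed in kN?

In kN:
  49.5 kN → 49.5
  0.0701 MN = 0.0701 × 10³ kN = 70.1
  5.4 kN → 5.4
  0.0023 MN = 0.0023 × 10³ kN = 2.3
  376000 N = 376000 × 10⁻³ kN = 376
Sum: 49.5 + 70.1 + 5.4 + 2.3 + 376 = 503.3

503.3 kN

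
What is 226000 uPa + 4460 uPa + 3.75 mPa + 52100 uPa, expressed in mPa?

In mPa:
  226000 uPa = 226000e-3 mPa = 226
  4460 uPa = 4460e-3 mPa = 4.46
  3.75 mPa → 3.75
  52100 uPa = 52100e-3 mPa = 52.1
Sum: 226 + 4.46 + 3.75 + 52.1 = 286.31

286.31 mPa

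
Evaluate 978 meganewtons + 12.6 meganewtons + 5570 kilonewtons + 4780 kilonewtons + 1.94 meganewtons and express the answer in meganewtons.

In meganewtons:
  978 meganewtons → 978
  12.6 meganewtons → 12.6
  5570 kilonewtons = 5570 × 10^-3 meganewtons = 5.57
  4780 kilonewtons = 4780 × 10^-3 meganewtons = 4.78
  1.94 meganewtons → 1.94
Sum: 978 + 12.6 + 5.57 + 4.78 + 1.94 = 1002.89

1002.89 meganewtons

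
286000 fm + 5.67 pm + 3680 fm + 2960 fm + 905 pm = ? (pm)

1203.31 pm

In pm:
  286000 fm = 286000 × 10⁻³ pm = 286
  5.67 pm → 5.67
  3680 fm = 3680 × 10⁻³ pm = 3.68
  2960 fm = 2960 × 10⁻³ pm = 2.96
  905 pm → 905
Sum: 286 + 5.67 + 3.68 + 2.96 + 905 = 1203.31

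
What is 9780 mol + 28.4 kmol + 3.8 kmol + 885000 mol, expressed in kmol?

926.98 kmol

In kmol:
  9780 mol = 9780 × 10⁻³ kmol = 9.78
  28.4 kmol → 28.4
  3.8 kmol → 3.8
  885000 mol = 885000 × 10⁻³ kmol = 885
Sum: 9.78 + 28.4 + 3.8 + 885 = 926.98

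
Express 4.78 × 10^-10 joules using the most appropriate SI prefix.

= 478 × 10^-12 joules; 10^-12 is pico.

478 picojoules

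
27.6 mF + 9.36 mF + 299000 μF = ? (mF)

In mF:
  27.6 mF → 27.6
  9.36 mF → 9.36
  299000 μF = 299000e-3 mF = 299
Sum: 27.6 + 9.36 + 299 = 335.96

335.96 mF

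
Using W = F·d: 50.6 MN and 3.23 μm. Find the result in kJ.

50.6 × 10^6 × 3.23 × 10^-6 = 163.438 J

0.163438 kJ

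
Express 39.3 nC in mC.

nano = 10⁻⁹, milli = 10⁻³; factor is 10⁻⁶.
39.3 × 10⁻⁶ = 0.0000393

0.0000393 mC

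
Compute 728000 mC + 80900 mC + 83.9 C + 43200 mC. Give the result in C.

936 C

In C:
  728000 mC = 728000 × 10^-3 C = 728
  80900 mC = 80900 × 10^-3 C = 80.9
  83.9 C → 83.9
  43200 mC = 43200 × 10^-3 C = 43.2
Sum: 728 + 80.9 + 83.9 + 43.2 = 936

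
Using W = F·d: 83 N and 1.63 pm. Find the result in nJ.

0.13529 nJ

83 × 1.63 × 10⁻¹² = 135.29 × 10⁻¹² J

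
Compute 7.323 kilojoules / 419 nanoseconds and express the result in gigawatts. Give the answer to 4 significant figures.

17.48 gigawatts

(7.323e3) / (419e-9) = 0.0174773e12 W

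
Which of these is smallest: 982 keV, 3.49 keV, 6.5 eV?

982 keV = 982000 eV
3.49 keV = 3490 eV
6.5 eV = 6.5 eV

6.5 eV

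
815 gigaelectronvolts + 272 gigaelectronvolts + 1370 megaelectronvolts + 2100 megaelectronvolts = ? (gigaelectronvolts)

1090.47 gigaelectronvolts

In gigaelectronvolts:
  815 gigaelectronvolts → 815
  272 gigaelectronvolts → 272
  1370 megaelectronvolts = 1370 × 10⁻³ gigaelectronvolts = 1.37
  2100 megaelectronvolts = 2100 × 10⁻³ gigaelectronvolts = 2.1
Sum: 815 + 272 + 1.37 + 2.1 = 1090.47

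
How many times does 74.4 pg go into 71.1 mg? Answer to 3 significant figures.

(71.1 × 10⁻³) / (74.4 × 10⁻¹²) = 0.9556 × 10⁹

956000000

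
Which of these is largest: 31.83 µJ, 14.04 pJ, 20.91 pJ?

31.83 µJ

31.83 µJ = 0.00003183 J
14.04 pJ = 0.00000000001404 J
20.91 pJ = 0.00000000002091 J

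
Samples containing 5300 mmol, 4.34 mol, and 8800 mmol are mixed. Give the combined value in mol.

In mol:
  5300 mmol = 5300 × 10⁻³ mol = 5.3
  4.34 mol → 4.34
  8800 mmol = 8800 × 10⁻³ mol = 8.8
Sum: 5.3 + 4.34 + 8.8 = 18.44

18.44 mol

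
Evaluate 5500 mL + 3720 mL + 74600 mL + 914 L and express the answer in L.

In L:
  5500 mL = 5500 × 10⁻³ L = 5.5
  3720 mL = 3720 × 10⁻³ L = 3.72
  74600 mL = 74600 × 10⁻³ L = 74.6
  914 L → 914
Sum: 5.5 + 3.72 + 74.6 + 914 = 997.82

997.82 L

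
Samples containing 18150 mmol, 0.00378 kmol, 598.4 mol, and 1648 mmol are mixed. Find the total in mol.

In mol:
  18150 mmol = 18150 × 10^-3 mol = 18.15
  0.00378 kmol = 0.00378 × 10^3 mol = 3.78
  598.4 mol → 598.4
  1648 mmol = 1648 × 10^-3 mol = 1.648
Sum: 18.15 + 3.78 + 598.4 + 1.648 = 621.978

621.978 mol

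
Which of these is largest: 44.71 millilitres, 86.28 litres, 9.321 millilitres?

44.71 millilitres = 0.04471 litres
86.28 litres = 86.28 litres
9.321 millilitres = 0.009321 litres

86.28 litres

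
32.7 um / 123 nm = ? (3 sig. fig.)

(32.7e-6) / (123e-9) = 0.2659e3

266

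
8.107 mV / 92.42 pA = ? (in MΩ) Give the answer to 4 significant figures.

(8.107e-3) / (92.42e-12) = 0.0877191e9 Ω

87.72 MΩ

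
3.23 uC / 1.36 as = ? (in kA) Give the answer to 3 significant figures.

2380000000 kA

(3.23 × 10⁻⁶) / (1.36 × 10⁻¹⁸) = 2.375 × 10¹² A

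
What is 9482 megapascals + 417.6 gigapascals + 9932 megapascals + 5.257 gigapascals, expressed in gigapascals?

In gigapascals:
  9482 megapascals = 9482 × 10⁻³ gigapascals = 9.482
  417.6 gigapascals → 417.6
  9932 megapascals = 9932 × 10⁻³ gigapascals = 9.932
  5.257 gigapascals → 5.257
Sum: 9.482 + 417.6 + 9.932 + 5.257 = 442.271

442.271 gigapascals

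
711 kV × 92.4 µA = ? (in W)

65.6964 W

711 × 10³ × 92.4 × 10⁻⁶ = 65696.4 × 10⁻³ W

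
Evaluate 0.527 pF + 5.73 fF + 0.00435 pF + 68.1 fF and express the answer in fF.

In fF:
  0.527 pF = 0.527 × 10^3 fF = 527
  5.73 fF → 5.73
  0.00435 pF = 0.00435 × 10^3 fF = 4.35
  68.1 fF → 68.1
Sum: 527 + 5.73 + 4.35 + 68.1 = 605.18

605.18 fF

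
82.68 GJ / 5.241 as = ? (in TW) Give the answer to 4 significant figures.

(82.68 × 10⁹) / (5.241 × 10⁻¹⁸) = 15.7756 × 10²⁷ W

15780000000000000 TW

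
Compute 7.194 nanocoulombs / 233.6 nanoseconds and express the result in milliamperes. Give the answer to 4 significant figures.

30.80 milliamperes

(7.194 × 10⁻⁹) / (233.6 × 10⁻⁹) = 0.0307962 A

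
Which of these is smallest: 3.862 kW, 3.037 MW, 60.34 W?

60.34 W

3.862 kW = 3862 W
3.037 MW = 3037000 W
60.34 W = 60.34 W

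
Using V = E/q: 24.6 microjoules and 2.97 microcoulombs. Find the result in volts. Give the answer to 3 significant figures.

8.28 volts

(24.6 × 10^-6) / (2.97 × 10^-6) = 8.2828 V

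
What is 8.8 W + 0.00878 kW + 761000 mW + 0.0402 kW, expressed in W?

In W:
  8.8 W → 8.8
  0.00878 kW = 0.00878e3 W = 8.78
  761000 mW = 761000e-3 W = 761
  0.0402 kW = 0.0402e3 W = 40.2
Sum: 8.8 + 8.78 + 761 + 40.2 = 818.78

818.78 W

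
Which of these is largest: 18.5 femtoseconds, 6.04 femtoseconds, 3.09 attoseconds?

18.5 femtoseconds

18.5 femtoseconds = 0.0000000000000185 seconds
6.04 femtoseconds = 0.00000000000000604 seconds
3.09 attoseconds = 0.00000000000000000309 seconds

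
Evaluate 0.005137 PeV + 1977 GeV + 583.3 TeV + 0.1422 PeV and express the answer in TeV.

732.614 TeV

In TeV:
  0.005137 PeV = 0.005137e3 TeV = 5.137
  1977 GeV = 1977e-3 TeV = 1.977
  583.3 TeV → 583.3
  0.1422 PeV = 0.1422e3 TeV = 142.2
Sum: 5.137 + 1.977 + 583.3 + 142.2 = 732.614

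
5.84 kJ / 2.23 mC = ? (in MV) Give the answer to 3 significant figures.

2.62 MV

(5.84 × 10^3) / (2.23 × 10^-3) = 2.6188 × 10^6 V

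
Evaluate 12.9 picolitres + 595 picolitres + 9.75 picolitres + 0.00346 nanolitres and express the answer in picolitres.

In picolitres:
  12.9 picolitres → 12.9
  595 picolitres → 595
  9.75 picolitres → 9.75
  0.00346 nanolitres = 0.00346 × 10³ picolitres = 3.46
Sum: 12.9 + 595 + 9.75 + 3.46 = 621.11

621.11 picolitres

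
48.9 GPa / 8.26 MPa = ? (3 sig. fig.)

5920

(48.9e9) / (8.26e6) = 5.92e3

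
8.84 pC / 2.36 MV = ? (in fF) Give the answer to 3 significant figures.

0.00375 fF

(8.84e-12) / (2.36e6) = 3.7458e-18 F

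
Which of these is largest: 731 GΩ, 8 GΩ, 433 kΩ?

731 GΩ

731 GΩ = 731000000000 Ω
8 GΩ = 8000000000 Ω
433 kΩ = 433000 Ω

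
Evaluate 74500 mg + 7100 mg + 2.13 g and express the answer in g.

In g:
  74500 mg = 74500 × 10⁻³ g = 74.5
  7100 mg = 7100 × 10⁻³ g = 7.1
  2.13 g → 2.13
Sum: 74.5 + 7.1 + 2.13 = 83.73

83.73 g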